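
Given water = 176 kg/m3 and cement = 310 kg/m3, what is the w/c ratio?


w/c = water / cement
w/c = 176 / 310 = 0.568

0.568


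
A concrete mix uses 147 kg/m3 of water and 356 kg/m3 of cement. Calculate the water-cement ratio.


w/c = water / cement
w/c = 147 / 356 = 0.413

0.413


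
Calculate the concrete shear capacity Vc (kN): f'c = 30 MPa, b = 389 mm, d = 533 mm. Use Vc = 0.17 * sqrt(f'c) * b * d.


Vc = 0.17 * sqrt(30) * 389 * 533 / 1000
= 193.06 kN

193.06


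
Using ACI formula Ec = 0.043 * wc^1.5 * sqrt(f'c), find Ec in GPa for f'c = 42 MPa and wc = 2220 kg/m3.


Ec = 0.043 * 2220^1.5 * sqrt(42) / 1000
= 29.15 GPa

29.15


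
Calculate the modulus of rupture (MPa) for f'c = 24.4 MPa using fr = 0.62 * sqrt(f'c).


fr = 0.62 * sqrt(24.4)
= 3.063 MPa

3.063


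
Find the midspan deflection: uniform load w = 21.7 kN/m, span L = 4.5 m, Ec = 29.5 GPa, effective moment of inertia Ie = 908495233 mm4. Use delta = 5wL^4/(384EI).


Convert: L = 4.5 m = 4500 mm, Ec = 29.5 GPa = 29500 MPa
delta = 5 * 21.7 * 4500^4 / (384 * 29500 * 908495233)
= 4.32 mm

4.32


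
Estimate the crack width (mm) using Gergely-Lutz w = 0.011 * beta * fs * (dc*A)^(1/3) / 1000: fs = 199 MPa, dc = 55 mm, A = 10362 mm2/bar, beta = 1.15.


w = 0.011 * beta * fs * (dc * A)^(1/3) / 1000
= 0.011 * 1.15 * 199 * (55 * 10362)^(1/3) / 1000
= 0.209 mm

0.209


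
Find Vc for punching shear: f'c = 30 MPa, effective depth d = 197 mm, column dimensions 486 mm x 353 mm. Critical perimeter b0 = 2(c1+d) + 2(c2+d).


b0 = 2*(486 + 197) + 2*(353 + 197) = 2466 mm
Vc = 0.33 * sqrt(30) * 2466 * 197 / 1000
= 878.08 kN

878.08


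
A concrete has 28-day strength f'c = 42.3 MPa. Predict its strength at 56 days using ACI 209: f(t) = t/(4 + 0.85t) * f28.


f(56) = 56 / (4 + 0.85 * 56) * 42.3
= 56 / 51.6 * 42.3
= 45.91 MPa

45.91


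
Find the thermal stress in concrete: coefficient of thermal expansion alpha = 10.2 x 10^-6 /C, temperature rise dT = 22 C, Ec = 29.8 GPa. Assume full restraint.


sigma = alpha * dT * Ec
= 10.2e-6 * 22 * 29.8 * 1000
= 6.687 MPa

6.687


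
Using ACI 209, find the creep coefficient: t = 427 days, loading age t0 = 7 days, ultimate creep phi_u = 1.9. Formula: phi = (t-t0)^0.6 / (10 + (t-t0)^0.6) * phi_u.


dt = 427 - 7 = 420
phi = 420^0.6 / (10 + 420^0.6) * 1.9
= 1.5

1.5


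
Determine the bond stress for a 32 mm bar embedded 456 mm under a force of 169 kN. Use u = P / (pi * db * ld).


u = P / (pi * db * ld)
= 169 * 1000 / (pi * 32 * 456)
= 3.687 MPa

3.687


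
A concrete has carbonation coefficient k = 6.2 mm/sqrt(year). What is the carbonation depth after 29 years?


depth = k * sqrt(t)
= 6.2 * sqrt(29)
= 33.39 mm

33.39


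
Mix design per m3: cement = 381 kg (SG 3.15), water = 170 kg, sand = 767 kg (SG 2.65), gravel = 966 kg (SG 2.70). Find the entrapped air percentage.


Vol cement = 381 / (3.15 * 1000) = 0.120952 m3
Vol water = 170 / 1000 = 0.17 m3
Vol sand = 767 / (2.65 * 1000) = 0.289434 m3
Vol gravel = 966 / (2.70 * 1000) = 0.357778 m3
Total solid + water volume = 0.938164 m3
Air = (1 - 0.938164) * 100 = 6.18%

6.18


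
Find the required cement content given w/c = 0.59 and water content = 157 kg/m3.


Cement = water / (w/c)
= 157 / 0.59
= 266.1 kg/m3

266.1


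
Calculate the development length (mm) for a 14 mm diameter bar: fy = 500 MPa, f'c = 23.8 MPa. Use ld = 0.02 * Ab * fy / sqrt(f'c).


Ab = pi * 14^2 / 4 = 153.938 mm2
ld = 0.02 * 153.938 * 500 / sqrt(23.8)
= 315.5 mm

315.5


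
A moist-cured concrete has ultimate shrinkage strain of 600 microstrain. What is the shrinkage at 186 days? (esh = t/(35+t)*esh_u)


esh(186) = 186 / (35 + 186) * 600
= 186 / 221 * 600
= 505.0 microstrain

505.0


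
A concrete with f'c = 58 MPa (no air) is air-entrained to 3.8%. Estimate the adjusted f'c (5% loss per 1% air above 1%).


Strength loss = (3.8 - 1) * 5 = 14.0%
f'c = 58 * (1 - 14.0/100)
= 49.88 MPa

49.88


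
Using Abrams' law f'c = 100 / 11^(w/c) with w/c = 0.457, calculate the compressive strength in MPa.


f'c = 100 / 11^0.457
= 100 / 2.992
= 33.43 MPa

33.43


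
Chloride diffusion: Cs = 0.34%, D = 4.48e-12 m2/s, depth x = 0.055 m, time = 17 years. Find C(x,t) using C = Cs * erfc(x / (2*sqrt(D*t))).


t_seconds = 17 * 365.25 * 24 * 3600 = 536479200.0 s
arg = 0.055 / (2 * sqrt(4.48e-12 * 536479200.0))
= 0.5609
erfc(0.5609) = 0.4276
C = 0.34 * 0.4276 = 0.1454%

0.1454


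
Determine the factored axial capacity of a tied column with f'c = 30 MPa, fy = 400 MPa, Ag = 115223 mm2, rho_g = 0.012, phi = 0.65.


Ast = rho * Ag = 0.012 * 115223 = 1382.676 mm2
phi*Pn = 0.65 * 0.80 * (0.85 * 30 * (115223 - 1382.676) + 400 * 1382.676) / 1000
= 1797.12 kN

1797.12


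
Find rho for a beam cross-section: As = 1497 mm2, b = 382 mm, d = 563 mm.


rho = As / (b * d)
= 1497 / (382 * 563)
= 0.007

0.007


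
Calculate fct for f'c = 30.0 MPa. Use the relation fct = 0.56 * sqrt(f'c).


fct = 0.56 * sqrt(30.0)
= 0.56 * 5.477
= 3.067 MPa

3.067


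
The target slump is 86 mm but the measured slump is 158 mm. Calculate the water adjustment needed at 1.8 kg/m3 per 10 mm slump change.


Difference = 86 - 158 = -72 mm
Water adjustment = -72 * 1.8 / 10 = -13.0 kg/m3

-13.0


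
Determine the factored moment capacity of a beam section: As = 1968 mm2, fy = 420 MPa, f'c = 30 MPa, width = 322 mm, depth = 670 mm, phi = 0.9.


a = As * fy / (0.85 * f'c * b)
= 1968 * 420 / (0.85 * 30 * 322)
= 100.665 mm
Mn = As * fy * (d - a/2) / 10^6
= 512.1924 kN-m
phi*Mn = 0.9 * 512.1924 = 460.97 kN-m

460.97


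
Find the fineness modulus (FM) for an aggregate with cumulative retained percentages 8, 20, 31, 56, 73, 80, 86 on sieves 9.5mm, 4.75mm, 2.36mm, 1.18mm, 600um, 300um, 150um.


FM = sum(cumulative % retained) / 100
= 354 / 100
= 3.54

3.54


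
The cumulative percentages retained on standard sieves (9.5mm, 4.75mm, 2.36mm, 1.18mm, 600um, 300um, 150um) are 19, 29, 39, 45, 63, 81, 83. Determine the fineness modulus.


FM = sum(cumulative % retained) / 100
= 359 / 100
= 3.59

3.59


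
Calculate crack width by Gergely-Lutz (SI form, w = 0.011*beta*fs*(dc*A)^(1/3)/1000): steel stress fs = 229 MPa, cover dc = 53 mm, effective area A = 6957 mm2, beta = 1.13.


w = 0.011 * beta * fs * (dc * A)^(1/3) / 1000
= 0.011 * 1.13 * 229 * (53 * 6957)^(1/3) / 1000
= 0.204 mm

0.204


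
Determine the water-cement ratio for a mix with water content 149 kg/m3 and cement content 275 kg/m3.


w/c = water / cement
w/c = 149 / 275 = 0.542

0.542


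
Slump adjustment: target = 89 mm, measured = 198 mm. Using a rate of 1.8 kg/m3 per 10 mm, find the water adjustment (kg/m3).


Difference = 89 - 198 = -109 mm
Water adjustment = -109 * 1.8 / 10 = -19.6 kg/m3

-19.6


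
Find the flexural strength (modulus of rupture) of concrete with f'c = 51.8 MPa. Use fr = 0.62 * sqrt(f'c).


fr = 0.62 * sqrt(51.8)
= 4.462 MPa

4.462


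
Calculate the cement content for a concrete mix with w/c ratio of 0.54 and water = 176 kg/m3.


Cement = water / (w/c)
= 176 / 0.54
= 325.9 kg/m3

325.9


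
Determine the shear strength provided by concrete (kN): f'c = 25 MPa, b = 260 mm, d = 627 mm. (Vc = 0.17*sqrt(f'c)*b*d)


Vc = 0.17 * sqrt(25) * 260 * 627 / 1000
= 138.57 kN

138.57


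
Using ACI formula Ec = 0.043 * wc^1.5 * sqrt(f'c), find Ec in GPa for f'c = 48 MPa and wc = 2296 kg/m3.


Ec = 0.043 * 2296^1.5 * sqrt(48) / 1000
= 32.78 GPa

32.78


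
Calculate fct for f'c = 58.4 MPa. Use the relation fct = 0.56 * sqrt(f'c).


fct = 0.56 * sqrt(58.4)
= 0.56 * 7.642
= 4.28 MPa

4.28


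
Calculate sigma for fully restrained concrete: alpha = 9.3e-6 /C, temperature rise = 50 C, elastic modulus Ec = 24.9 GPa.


sigma = alpha * dT * Ec
= 9.3e-6 * 50 * 24.9 * 1000
= 11.579 MPa

11.579


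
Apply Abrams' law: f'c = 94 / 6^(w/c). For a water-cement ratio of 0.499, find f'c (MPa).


f'c = 94 / 6^0.499
= 94 / 2.445
= 38.44 MPa

38.44


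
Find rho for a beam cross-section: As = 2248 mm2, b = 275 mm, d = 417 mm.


rho = As / (b * d)
= 2248 / (275 * 417)
= 0.0196

0.0196


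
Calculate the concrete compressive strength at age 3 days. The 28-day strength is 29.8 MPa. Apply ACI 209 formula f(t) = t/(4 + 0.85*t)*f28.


f(3) = 3 / (4 + 0.85 * 3) * 29.8
= 3 / 6.55 * 29.8
= 13.65 MPa

13.65


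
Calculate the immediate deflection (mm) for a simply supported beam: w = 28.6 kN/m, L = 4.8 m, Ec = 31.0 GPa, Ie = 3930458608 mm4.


Convert: L = 4.8 m = 4800 mm, Ec = 31.0 GPa = 31000 MPa
delta = 5 * 28.6 * 4800^4 / (384 * 31000 * 3930458608)
= 1.62 mm

1.62


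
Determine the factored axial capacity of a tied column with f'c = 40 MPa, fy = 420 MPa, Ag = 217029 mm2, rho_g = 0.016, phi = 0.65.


Ast = rho * Ag = 0.016 * 217029 = 3472.464 mm2
phi*Pn = 0.65 * 0.80 * (0.85 * 40 * (217029 - 3472.464) + 420 * 3472.464) / 1000
= 4534.07 kN

4534.07


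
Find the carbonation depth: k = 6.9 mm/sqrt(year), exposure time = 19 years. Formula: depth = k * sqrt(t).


depth = k * sqrt(t)
= 6.9 * sqrt(19)
= 30.08 mm

30.08


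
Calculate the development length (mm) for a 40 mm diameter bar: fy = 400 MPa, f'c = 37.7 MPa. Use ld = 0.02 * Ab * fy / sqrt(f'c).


Ab = pi * 40^2 / 4 = 1256.637 mm2
ld = 0.02 * 1256.637 * 400 / sqrt(37.7)
= 1637.3 mm

1637.3


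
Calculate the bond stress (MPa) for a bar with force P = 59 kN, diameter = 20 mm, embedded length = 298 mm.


u = P / (pi * db * ld)
= 59 * 1000 / (pi * 20 * 298)
= 3.151 MPa

3.151


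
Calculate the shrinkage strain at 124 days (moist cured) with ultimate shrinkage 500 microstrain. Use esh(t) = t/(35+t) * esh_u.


esh(124) = 124 / (35 + 124) * 500
= 124 / 159 * 500
= 389.9 microstrain

389.9


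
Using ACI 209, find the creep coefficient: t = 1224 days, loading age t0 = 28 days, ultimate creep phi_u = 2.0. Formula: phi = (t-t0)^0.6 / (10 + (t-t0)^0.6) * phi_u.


dt = 1224 - 28 = 1196
phi = 1196^0.6 / (10 + 1196^0.6) * 2.0
= 1.751

1.751


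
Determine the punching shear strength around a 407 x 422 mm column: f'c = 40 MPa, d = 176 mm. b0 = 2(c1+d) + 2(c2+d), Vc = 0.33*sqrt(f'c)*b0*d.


b0 = 2*(407 + 176) + 2*(422 + 176) = 2362 mm
Vc = 0.33 * sqrt(40) * 2362 * 176 / 1000
= 867.63 kN

867.63


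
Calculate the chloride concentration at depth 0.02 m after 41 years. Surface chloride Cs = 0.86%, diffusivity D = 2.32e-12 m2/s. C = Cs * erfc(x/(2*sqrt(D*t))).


t_seconds = 41 * 365.25 * 24 * 3600 = 1293861600.0 s
arg = 0.02 / (2 * sqrt(2.32e-12 * 1293861600.0))
= 0.1825
erfc(0.1825) = 0.7963
C = 0.86 * 0.7963 = 0.6848%

0.6848


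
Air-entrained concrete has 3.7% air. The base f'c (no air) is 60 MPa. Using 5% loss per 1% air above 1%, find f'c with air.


Strength loss = (3.7 - 1) * 5 = 13.5%
f'c = 60 * (1 - 13.5/100)
= 51.9 MPa

51.9


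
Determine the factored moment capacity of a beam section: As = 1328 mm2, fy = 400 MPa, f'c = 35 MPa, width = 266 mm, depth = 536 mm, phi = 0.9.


a = As * fy / (0.85 * f'c * b)
= 1328 * 400 / (0.85 * 35 * 266)
= 67.1258 mm
Mn = As * fy * (d - a/2) / 10^6
= 266.8946 kN-m
phi*Mn = 0.9 * 266.8946 = 240.21 kN-m

240.21


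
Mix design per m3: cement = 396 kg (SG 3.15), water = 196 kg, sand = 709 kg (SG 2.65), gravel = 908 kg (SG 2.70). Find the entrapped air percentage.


Vol cement = 396 / (3.15 * 1000) = 0.125714 m3
Vol water = 196 / 1000 = 0.196 m3
Vol sand = 709 / (2.65 * 1000) = 0.267547 m3
Vol gravel = 908 / (2.70 * 1000) = 0.336296 m3
Total solid + water volume = 0.925558 m3
Air = (1 - 0.925558) * 100 = 7.44%

7.44


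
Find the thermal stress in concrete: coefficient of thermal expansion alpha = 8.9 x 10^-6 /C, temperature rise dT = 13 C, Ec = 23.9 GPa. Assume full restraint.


sigma = alpha * dT * Ec
= 8.9e-6 * 13 * 23.9 * 1000
= 2.765 MPa

2.765


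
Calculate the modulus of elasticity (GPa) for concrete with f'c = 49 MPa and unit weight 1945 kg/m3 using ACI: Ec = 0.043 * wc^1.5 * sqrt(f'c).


Ec = 0.043 * 1945^1.5 * sqrt(49) / 1000
= 25.82 GPa

25.82


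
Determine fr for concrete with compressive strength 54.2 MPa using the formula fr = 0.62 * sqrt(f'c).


fr = 0.62 * sqrt(54.2)
= 4.564 MPa

4.564


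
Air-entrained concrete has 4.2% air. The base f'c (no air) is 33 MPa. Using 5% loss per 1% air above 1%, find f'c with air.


Strength loss = (4.2 - 1) * 5 = 16.0%
f'c = 33 * (1 - 16.0/100)
= 27.72 MPa

27.72


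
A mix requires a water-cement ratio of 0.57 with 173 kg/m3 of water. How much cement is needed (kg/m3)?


Cement = water / (w/c)
= 173 / 0.57
= 303.5 kg/m3

303.5


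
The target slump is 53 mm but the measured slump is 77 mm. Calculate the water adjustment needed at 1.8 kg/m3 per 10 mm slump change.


Difference = 53 - 77 = -24 mm
Water adjustment = -24 * 1.8 / 10 = -4.3 kg/m3

-4.3


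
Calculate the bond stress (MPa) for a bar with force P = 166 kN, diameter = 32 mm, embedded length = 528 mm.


u = P / (pi * db * ld)
= 166 * 1000 / (pi * 32 * 528)
= 3.127 MPa

3.127


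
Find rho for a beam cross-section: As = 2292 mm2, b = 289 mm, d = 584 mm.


rho = As / (b * d)
= 2292 / (289 * 584)
= 0.0136

0.0136


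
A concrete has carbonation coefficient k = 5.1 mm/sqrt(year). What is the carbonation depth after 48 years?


depth = k * sqrt(t)
= 5.1 * sqrt(48)
= 35.33 mm

35.33


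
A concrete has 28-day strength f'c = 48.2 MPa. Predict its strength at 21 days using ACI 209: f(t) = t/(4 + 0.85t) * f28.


f(21) = 21 / (4 + 0.85 * 21) * 48.2
= 21 / 21.85 * 48.2
= 46.32 MPa

46.32


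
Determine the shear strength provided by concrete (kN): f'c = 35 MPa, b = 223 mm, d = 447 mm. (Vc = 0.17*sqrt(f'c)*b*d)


Vc = 0.17 * sqrt(35) * 223 * 447 / 1000
= 100.25 kN

100.25


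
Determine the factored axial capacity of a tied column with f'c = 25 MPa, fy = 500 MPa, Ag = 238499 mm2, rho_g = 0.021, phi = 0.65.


Ast = rho * Ag = 0.021 * 238499 = 5008.479 mm2
phi*Pn = 0.65 * 0.80 * (0.85 * 25 * (238499 - 5008.479) + 500 * 5008.479) / 1000
= 3882.27 kN

3882.27


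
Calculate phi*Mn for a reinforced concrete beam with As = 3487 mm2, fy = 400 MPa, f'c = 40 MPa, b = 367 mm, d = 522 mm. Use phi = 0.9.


a = As * fy / (0.85 * f'c * b)
= 3487 * 400 / (0.85 * 40 * 367)
= 111.7807 mm
Mn = As * fy * (d - a/2) / 10^6
= 650.1297 kN-m
phi*Mn = 0.9 * 650.1297 = 585.12 kN-m

585.12


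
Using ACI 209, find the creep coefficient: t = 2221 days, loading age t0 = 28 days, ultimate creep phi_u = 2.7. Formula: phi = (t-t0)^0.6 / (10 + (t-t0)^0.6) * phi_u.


dt = 2221 - 28 = 2193
phi = 2193^0.6 / (10 + 2193^0.6) * 2.7
= 2.457

2.457


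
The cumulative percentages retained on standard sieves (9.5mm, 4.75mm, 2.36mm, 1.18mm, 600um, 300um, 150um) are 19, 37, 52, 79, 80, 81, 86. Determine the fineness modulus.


FM = sum(cumulative % retained) / 100
= 434 / 100
= 4.34

4.34


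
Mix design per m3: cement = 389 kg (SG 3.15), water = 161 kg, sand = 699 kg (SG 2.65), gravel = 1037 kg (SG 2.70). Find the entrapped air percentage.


Vol cement = 389 / (3.15 * 1000) = 0.123492 m3
Vol water = 161 / 1000 = 0.161 m3
Vol sand = 699 / (2.65 * 1000) = 0.263774 m3
Vol gravel = 1037 / (2.70 * 1000) = 0.384074 m3
Total solid + water volume = 0.93234 m3
Air = (1 - 0.93234) * 100 = 6.77%

6.77


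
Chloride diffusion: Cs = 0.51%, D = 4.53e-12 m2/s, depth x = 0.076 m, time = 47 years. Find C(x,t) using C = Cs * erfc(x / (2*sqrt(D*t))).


t_seconds = 47 * 365.25 * 24 * 3600 = 1483207200.0 s
arg = 0.076 / (2 * sqrt(4.53e-12 * 1483207200.0))
= 0.4636
erfc(0.4636) = 0.5121
C = 0.51 * 0.5121 = 0.2612%

0.2612


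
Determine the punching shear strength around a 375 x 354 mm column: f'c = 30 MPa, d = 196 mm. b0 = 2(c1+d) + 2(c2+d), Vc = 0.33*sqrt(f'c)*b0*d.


b0 = 2*(375 + 196) + 2*(354 + 196) = 2242 mm
Vc = 0.33 * sqrt(30) * 2242 * 196 / 1000
= 794.27 kN

794.27


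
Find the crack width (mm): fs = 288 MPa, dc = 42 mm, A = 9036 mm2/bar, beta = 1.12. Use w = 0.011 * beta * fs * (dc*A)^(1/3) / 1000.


w = 0.011 * beta * fs * (dc * A)^(1/3) / 1000
= 0.011 * 1.12 * 288 * (42 * 9036)^(1/3) / 1000
= 0.257 mm

0.257


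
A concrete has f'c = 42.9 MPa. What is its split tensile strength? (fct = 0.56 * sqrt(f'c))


fct = 0.56 * sqrt(42.9)
= 0.56 * 6.55
= 3.668 MPa

3.668


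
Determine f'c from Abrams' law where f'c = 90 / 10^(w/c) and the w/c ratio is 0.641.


f'c = 90 / 10^0.641
= 90 / 4.375
= 20.57 MPa

20.57


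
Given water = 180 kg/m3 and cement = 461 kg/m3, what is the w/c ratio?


w/c = water / cement
w/c = 180 / 461 = 0.39

0.39


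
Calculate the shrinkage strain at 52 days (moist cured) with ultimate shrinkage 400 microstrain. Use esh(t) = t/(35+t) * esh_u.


esh(52) = 52 / (35 + 52) * 400
= 52 / 87 * 400
= 239.1 microstrain

239.1


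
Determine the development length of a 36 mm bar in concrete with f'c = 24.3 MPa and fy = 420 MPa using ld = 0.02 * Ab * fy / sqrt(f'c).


Ab = pi * 36^2 / 4 = 1017.876 mm2
ld = 0.02 * 1017.876 * 420 / sqrt(24.3)
= 1734.5 mm

1734.5


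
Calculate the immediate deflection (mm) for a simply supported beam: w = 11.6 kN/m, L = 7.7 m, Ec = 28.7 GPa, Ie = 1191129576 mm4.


Convert: L = 7.7 m = 7700 mm, Ec = 28.7 GPa = 28700 MPa
delta = 5 * 11.6 * 7700^4 / (384 * 28700 * 1191129576)
= 15.53 mm

15.53


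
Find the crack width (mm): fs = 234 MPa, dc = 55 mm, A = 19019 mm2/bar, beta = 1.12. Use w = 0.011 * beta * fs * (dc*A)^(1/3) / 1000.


w = 0.011 * beta * fs * (dc * A)^(1/3) / 1000
= 0.011 * 1.12 * 234 * (55 * 19019)^(1/3) / 1000
= 0.293 mm

0.293


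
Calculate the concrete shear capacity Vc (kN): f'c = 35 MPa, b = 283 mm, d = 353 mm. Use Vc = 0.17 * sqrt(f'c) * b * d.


Vc = 0.17 * sqrt(35) * 283 * 353 / 1000
= 100.47 kN

100.47


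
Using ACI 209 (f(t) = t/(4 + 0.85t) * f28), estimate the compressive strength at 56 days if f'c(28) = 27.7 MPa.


f(56) = 56 / (4 + 0.85 * 56) * 27.7
= 56 / 51.6 * 27.7
= 30.06 MPa

30.06


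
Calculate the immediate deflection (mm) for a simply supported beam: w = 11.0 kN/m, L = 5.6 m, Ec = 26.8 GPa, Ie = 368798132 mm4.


Convert: L = 5.6 m = 5600 mm, Ec = 26.8 GPa = 26800 MPa
delta = 5 * 11.0 * 5600^4 / (384 * 26800 * 368798132)
= 14.25 mm

14.25


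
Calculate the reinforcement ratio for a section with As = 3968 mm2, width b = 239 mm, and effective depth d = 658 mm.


rho = As / (b * d)
= 3968 / (239 * 658)
= 0.0252

0.0252


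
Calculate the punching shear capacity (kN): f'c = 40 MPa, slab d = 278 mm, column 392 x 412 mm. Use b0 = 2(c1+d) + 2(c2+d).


b0 = 2*(392 + 278) + 2*(412 + 278) = 2720 mm
Vc = 0.33 * sqrt(40) * 2720 * 278 / 1000
= 1578.18 kN

1578.18


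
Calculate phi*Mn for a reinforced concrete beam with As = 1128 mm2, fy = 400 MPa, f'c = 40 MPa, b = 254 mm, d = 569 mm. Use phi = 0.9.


a = As * fy / (0.85 * f'c * b)
= 1128 * 400 / (0.85 * 40 * 254)
= 52.2464 mm
Mn = As * fy * (d - a/2) / 10^6
= 244.946 kN-m
phi*Mn = 0.9 * 244.946 = 220.45 kN-m

220.45


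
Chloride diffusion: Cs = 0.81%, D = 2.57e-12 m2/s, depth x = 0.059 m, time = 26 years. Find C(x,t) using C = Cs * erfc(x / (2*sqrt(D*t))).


t_seconds = 26 * 365.25 * 24 * 3600 = 820497600.0 s
arg = 0.059 / (2 * sqrt(2.57e-12 * 820497600.0))
= 0.6424
erfc(0.6424) = 0.3636
C = 0.81 * 0.3636 = 0.2945%

0.2945


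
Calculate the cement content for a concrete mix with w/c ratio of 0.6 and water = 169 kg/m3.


Cement = water / (w/c)
= 169 / 0.6
= 281.7 kg/m3

281.7


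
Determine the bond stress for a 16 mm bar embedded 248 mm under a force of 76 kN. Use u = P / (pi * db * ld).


u = P / (pi * db * ld)
= 76 * 1000 / (pi * 16 * 248)
= 6.097 MPa

6.097


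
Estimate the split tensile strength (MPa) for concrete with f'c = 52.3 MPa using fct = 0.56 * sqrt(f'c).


fct = 0.56 * sqrt(52.3)
= 0.56 * 7.232
= 4.05 MPa

4.05


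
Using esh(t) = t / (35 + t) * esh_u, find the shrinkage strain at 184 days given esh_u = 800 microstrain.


esh(184) = 184 / (35 + 184) * 800
= 184 / 219 * 800
= 672.1 microstrain

672.1


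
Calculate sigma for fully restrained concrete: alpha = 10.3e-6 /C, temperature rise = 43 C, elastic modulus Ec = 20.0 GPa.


sigma = alpha * dT * Ec
= 10.3e-6 * 43 * 20.0 * 1000
= 8.858 MPa

8.858


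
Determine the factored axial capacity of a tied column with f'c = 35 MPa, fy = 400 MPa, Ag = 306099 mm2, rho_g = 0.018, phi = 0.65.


Ast = rho * Ag = 0.018 * 306099 = 5509.782 mm2
phi*Pn = 0.65 * 0.80 * (0.85 * 35 * (306099 - 5509.782) + 400 * 5509.782) / 1000
= 5796.15 kN

5796.15


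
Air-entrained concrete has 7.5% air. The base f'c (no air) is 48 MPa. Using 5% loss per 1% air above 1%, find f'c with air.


Strength loss = (7.5 - 1) * 5 = 32.5%
f'c = 48 * (1 - 32.5/100)
= 32.4 MPa

32.4


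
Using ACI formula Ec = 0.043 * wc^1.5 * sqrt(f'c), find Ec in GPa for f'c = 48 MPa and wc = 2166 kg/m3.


Ec = 0.043 * 2166^1.5 * sqrt(48) / 1000
= 30.03 GPa

30.03


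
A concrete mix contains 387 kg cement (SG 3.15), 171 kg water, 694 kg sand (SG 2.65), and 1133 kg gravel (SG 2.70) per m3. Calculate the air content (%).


Vol cement = 387 / (3.15 * 1000) = 0.122857 m3
Vol water = 171 / 1000 = 0.171 m3
Vol sand = 694 / (2.65 * 1000) = 0.261887 m3
Vol gravel = 1133 / (2.70 * 1000) = 0.41963 m3
Total solid + water volume = 0.975374 m3
Air = (1 - 0.975374) * 100 = 2.46%

2.46


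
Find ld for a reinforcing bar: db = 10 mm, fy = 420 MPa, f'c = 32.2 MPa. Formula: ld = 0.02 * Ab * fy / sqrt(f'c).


Ab = pi * 10^2 / 4 = 78.54 mm2
ld = 0.02 * 78.54 * 420 / sqrt(32.2)
= 116.3 mm

116.3


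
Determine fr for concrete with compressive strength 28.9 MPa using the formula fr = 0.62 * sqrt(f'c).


fr = 0.62 * sqrt(28.9)
= 3.333 MPa

3.333


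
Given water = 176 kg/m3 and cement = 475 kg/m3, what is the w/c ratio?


w/c = water / cement
w/c = 176 / 475 = 0.371

0.371


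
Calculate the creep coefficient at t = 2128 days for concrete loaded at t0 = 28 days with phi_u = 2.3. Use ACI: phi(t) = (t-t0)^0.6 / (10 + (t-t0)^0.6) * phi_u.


dt = 2128 - 28 = 2100
phi = 2100^0.6 / (10 + 2100^0.6) * 2.3
= 2.088

2.088


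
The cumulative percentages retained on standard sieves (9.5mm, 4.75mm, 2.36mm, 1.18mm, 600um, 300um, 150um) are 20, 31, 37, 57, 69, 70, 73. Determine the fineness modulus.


FM = sum(cumulative % retained) / 100
= 357 / 100
= 3.57

3.57


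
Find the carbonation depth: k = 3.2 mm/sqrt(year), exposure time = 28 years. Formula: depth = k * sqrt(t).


depth = k * sqrt(t)
= 3.2 * sqrt(28)
= 16.93 mm

16.93


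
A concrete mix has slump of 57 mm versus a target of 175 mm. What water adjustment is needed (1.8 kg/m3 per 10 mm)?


Difference = 175 - 57 = 118 mm
Water adjustment = 118 * 1.8 / 10 = 21.2 kg/m3

21.2


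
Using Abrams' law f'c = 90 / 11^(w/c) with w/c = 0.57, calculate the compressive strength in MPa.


f'c = 90 / 11^0.57
= 90 / 3.923
= 22.94 MPa

22.94


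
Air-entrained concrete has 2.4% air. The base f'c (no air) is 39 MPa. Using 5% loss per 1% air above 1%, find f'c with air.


Strength loss = (2.4 - 1) * 5 = 7.0%
f'c = 39 * (1 - 7.0/100)
= 36.27 MPa

36.27


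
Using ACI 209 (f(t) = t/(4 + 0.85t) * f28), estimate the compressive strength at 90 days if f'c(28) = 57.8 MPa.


f(90) = 90 / (4 + 0.85 * 90) * 57.8
= 90 / 80.5 * 57.8
= 64.62 MPa

64.62


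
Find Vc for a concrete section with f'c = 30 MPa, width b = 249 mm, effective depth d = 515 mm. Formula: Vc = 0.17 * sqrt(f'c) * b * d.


Vc = 0.17 * sqrt(30) * 249 * 515 / 1000
= 119.4 kN

119.4


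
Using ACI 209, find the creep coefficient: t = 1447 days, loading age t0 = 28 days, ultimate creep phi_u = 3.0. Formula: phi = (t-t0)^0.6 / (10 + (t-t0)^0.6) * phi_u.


dt = 1447 - 28 = 1419
phi = 1419^0.6 / (10 + 1419^0.6) * 3.0
= 2.658

2.658


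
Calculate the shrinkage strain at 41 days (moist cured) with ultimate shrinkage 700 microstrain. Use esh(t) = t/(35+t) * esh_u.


esh(41) = 41 / (35 + 41) * 700
= 41 / 76 * 700
= 377.6 microstrain

377.6


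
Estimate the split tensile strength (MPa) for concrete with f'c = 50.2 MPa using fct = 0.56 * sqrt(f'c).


fct = 0.56 * sqrt(50.2)
= 0.56 * 7.085
= 3.968 MPa

3.968


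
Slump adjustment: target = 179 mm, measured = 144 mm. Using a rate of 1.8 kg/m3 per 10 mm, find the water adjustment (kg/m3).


Difference = 179 - 144 = 35 mm
Water adjustment = 35 * 1.8 / 10 = 6.3 kg/m3

6.3


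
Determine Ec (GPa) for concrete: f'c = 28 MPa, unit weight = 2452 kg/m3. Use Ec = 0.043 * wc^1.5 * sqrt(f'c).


Ec = 0.043 * 2452^1.5 * sqrt(28) / 1000
= 27.63 GPa

27.63


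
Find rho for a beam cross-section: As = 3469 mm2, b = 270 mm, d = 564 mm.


rho = As / (b * d)
= 3469 / (270 * 564)
= 0.0228

0.0228


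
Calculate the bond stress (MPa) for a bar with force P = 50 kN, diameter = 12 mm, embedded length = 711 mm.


u = P / (pi * db * ld)
= 50 * 1000 / (pi * 12 * 711)
= 1.865 MPa

1.865


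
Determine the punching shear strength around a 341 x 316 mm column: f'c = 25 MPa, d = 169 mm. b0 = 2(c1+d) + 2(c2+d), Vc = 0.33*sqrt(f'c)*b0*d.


b0 = 2*(341 + 169) + 2*(316 + 169) = 1990 mm
Vc = 0.33 * sqrt(25) * 1990 * 169 / 1000
= 554.91 kN

554.91


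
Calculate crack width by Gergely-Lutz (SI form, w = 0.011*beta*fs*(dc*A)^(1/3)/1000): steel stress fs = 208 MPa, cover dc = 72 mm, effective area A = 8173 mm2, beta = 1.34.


w = 0.011 * beta * fs * (dc * A)^(1/3) / 1000
= 0.011 * 1.34 * 208 * (72 * 8173)^(1/3) / 1000
= 0.257 mm

0.257


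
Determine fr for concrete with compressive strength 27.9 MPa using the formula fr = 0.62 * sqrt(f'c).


fr = 0.62 * sqrt(27.9)
= 3.275 MPa

3.275


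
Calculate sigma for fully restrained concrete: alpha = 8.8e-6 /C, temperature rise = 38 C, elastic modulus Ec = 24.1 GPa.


sigma = alpha * dT * Ec
= 8.8e-6 * 38 * 24.1 * 1000
= 8.059 MPa

8.059


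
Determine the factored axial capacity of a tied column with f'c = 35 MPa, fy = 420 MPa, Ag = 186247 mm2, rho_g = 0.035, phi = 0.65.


Ast = rho * Ag = 0.035 * 186247 = 6518.645 mm2
phi*Pn = 0.65 * 0.80 * (0.85 * 35 * (186247 - 6518.645) + 420 * 6518.645) / 1000
= 4204.07 kN

4204.07


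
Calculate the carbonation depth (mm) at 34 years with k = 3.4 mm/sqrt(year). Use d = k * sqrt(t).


depth = k * sqrt(t)
= 3.4 * sqrt(34)
= 19.83 mm

19.83


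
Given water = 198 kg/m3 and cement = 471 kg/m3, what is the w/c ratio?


w/c = water / cement
w/c = 198 / 471 = 0.42

0.42


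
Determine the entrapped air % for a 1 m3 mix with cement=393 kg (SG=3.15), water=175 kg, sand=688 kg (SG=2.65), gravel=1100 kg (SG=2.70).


Vol cement = 393 / (3.15 * 1000) = 0.124762 m3
Vol water = 175 / 1000 = 0.175 m3
Vol sand = 688 / (2.65 * 1000) = 0.259623 m3
Vol gravel = 1100 / (2.70 * 1000) = 0.407407 m3
Total solid + water volume = 0.966792 m3
Air = (1 - 0.966792) * 100 = 3.32%

3.32


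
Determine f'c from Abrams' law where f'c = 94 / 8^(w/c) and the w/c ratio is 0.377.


f'c = 94 / 8^0.377
= 94 / 2.19
= 42.92 MPa

42.92


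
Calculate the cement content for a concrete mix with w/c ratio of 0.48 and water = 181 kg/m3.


Cement = water / (w/c)
= 181 / 0.48
= 377.1 kg/m3

377.1


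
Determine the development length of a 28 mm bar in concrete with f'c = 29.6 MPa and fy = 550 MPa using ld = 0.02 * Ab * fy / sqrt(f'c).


Ab = pi * 28^2 / 4 = 615.752 mm2
ld = 0.02 * 615.752 * 550 / sqrt(29.6)
= 1245.0 mm

1245.0


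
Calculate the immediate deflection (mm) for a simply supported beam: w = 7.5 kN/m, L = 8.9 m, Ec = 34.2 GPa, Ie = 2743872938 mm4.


Convert: L = 8.9 m = 8900 mm, Ec = 34.2 GPa = 34200 MPa
delta = 5 * 7.5 * 8900^4 / (384 * 34200 * 2743872938)
= 6.53 mm

6.53


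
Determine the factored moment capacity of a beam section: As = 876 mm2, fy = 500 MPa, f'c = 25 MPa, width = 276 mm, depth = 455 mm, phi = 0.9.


a = As * fy / (0.85 * f'c * b)
= 876 * 500 / (0.85 * 25 * 276)
= 74.6803 mm
Mn = As * fy * (d - a/2) / 10^6
= 182.935 kN-m
phi*Mn = 0.9 * 182.935 = 164.64 kN-m

164.64


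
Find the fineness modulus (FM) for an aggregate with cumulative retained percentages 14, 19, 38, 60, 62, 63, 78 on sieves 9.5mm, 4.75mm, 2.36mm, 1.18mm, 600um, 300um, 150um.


FM = sum(cumulative % retained) / 100
= 334 / 100
= 3.34

3.34


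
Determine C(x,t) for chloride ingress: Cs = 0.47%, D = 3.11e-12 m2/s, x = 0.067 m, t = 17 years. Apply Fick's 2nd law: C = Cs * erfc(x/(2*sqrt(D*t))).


t_seconds = 17 * 365.25 * 24 * 3600 = 536479200.0 s
arg = 0.067 / (2 * sqrt(3.11e-12 * 536479200.0))
= 0.8201
erfc(0.8201) = 0.2461
C = 0.47 * 0.2461 = 0.1157%

0.1157


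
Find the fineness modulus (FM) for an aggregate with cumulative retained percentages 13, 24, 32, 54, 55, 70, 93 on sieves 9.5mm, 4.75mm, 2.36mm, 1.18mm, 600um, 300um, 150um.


FM = sum(cumulative % retained) / 100
= 341 / 100
= 3.41

3.41


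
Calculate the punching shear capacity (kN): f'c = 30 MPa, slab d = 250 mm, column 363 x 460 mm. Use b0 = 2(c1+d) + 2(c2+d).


b0 = 2*(363 + 250) + 2*(460 + 250) = 2646 mm
Vc = 0.33 * sqrt(30) * 2646 * 250 / 1000
= 1195.65 kN

1195.65


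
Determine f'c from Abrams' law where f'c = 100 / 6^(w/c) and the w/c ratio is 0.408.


f'c = 100 / 6^0.408
= 100 / 2.077
= 48.14 MPa

48.14


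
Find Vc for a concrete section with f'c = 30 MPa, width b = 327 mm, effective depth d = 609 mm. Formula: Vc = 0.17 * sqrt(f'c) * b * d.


Vc = 0.17 * sqrt(30) * 327 * 609 / 1000
= 185.43 kN

185.43


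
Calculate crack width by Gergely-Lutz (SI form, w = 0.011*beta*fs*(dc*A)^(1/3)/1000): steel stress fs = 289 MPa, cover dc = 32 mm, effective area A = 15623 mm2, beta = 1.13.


w = 0.011 * beta * fs * (dc * A)^(1/3) / 1000
= 0.011 * 1.13 * 289 * (32 * 15623)^(1/3) / 1000
= 0.285 mm

0.285


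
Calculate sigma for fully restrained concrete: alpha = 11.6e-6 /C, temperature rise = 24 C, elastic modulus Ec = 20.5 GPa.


sigma = alpha * dT * Ec
= 11.6e-6 * 24 * 20.5 * 1000
= 5.707 MPa

5.707


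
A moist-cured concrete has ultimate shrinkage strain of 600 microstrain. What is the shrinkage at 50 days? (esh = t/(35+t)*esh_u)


esh(50) = 50 / (35 + 50) * 600
= 50 / 85 * 600
= 352.9 microstrain

352.9


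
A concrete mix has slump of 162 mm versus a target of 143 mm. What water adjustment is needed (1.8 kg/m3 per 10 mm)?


Difference = 143 - 162 = -19 mm
Water adjustment = -19 * 1.8 / 10 = -3.4 kg/m3

-3.4


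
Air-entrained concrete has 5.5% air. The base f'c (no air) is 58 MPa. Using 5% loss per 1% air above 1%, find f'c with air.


Strength loss = (5.5 - 1) * 5 = 22.5%
f'c = 58 * (1 - 22.5/100)
= 44.95 MPa

44.95


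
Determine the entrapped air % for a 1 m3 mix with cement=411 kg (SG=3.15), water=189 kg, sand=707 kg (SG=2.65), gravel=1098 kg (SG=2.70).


Vol cement = 411 / (3.15 * 1000) = 0.130476 m3
Vol water = 189 / 1000 = 0.189 m3
Vol sand = 707 / (2.65 * 1000) = 0.266792 m3
Vol gravel = 1098 / (2.70 * 1000) = 0.406667 m3
Total solid + water volume = 0.992935 m3
Air = (1 - 0.992935) * 100 = 0.71%

0.71


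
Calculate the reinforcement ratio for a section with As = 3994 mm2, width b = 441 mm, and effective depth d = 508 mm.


rho = As / (b * d)
= 3994 / (441 * 508)
= 0.0178

0.0178


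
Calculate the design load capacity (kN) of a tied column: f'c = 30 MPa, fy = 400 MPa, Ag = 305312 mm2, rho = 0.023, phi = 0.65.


Ast = rho * Ag = 0.023 * 305312 = 7022.176 mm2
phi*Pn = 0.65 * 0.80 * (0.85 * 30 * (305312 - 7022.176) + 400 * 7022.176) / 1000
= 5415.94 kN

5415.94


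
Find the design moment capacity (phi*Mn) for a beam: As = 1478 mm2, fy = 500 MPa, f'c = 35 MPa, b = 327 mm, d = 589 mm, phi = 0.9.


a = As * fy / (0.85 * f'c * b)
= 1478 * 500 / (0.85 * 35 * 327)
= 75.9643 mm
Mn = As * fy * (d - a/2) / 10^6
= 407.2022 kN-m
phi*Mn = 0.9 * 407.2022 = 366.48 kN-m

366.48


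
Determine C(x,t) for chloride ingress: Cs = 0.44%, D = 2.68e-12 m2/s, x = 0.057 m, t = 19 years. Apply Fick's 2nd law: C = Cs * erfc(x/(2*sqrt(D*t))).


t_seconds = 19 * 365.25 * 24 * 3600 = 599594400.0 s
arg = 0.057 / (2 * sqrt(2.68e-12 * 599594400.0))
= 0.711
erfc(0.711) = 0.3147
C = 0.44 * 0.3147 = 0.1385%

0.1385


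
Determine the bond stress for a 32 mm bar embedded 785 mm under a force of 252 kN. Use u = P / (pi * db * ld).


u = P / (pi * db * ld)
= 252 * 1000 / (pi * 32 * 785)
= 3.193 MPa

3.193


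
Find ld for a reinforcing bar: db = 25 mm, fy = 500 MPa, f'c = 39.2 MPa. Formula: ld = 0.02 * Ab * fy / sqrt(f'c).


Ab = pi * 25^2 / 4 = 490.874 mm2
ld = 0.02 * 490.874 * 500 / sqrt(39.2)
= 784.0 mm

784.0


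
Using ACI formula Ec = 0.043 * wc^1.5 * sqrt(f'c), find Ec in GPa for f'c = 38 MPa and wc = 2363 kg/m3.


Ec = 0.043 * 2363^1.5 * sqrt(38) / 1000
= 30.45 GPa

30.45


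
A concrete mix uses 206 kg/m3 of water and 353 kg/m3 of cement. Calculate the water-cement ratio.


w/c = water / cement
w/c = 206 / 353 = 0.584

0.584


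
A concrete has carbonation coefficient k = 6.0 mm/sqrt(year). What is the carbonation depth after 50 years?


depth = k * sqrt(t)
= 6.0 * sqrt(50)
= 42.43 mm

42.43


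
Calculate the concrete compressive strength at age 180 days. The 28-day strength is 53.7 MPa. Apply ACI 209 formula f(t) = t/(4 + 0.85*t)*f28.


f(180) = 180 / (4 + 0.85 * 180) * 53.7
= 180 / 157.0 * 53.7
= 61.57 MPa

61.57


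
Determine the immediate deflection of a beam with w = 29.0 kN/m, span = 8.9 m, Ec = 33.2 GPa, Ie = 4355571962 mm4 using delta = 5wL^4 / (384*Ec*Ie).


Convert: L = 8.9 m = 8900 mm, Ec = 33.2 GPa = 33200 MPa
delta = 5 * 29.0 * 8900^4 / (384 * 33200 * 4355571962)
= 16.38 mm

16.38


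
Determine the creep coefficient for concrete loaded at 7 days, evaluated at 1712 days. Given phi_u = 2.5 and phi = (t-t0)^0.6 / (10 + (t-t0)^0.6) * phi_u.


dt = 1712 - 7 = 1705
phi = 1705^0.6 / (10 + 1705^0.6) * 2.5
= 2.242

2.242


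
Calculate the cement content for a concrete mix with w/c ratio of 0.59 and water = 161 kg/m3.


Cement = water / (w/c)
= 161 / 0.59
= 272.9 kg/m3

272.9


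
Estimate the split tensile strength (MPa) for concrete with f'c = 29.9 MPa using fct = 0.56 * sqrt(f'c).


fct = 0.56 * sqrt(29.9)
= 0.56 * 5.468
= 3.062 MPa

3.062


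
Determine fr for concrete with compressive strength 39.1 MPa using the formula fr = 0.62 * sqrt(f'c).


fr = 0.62 * sqrt(39.1)
= 3.877 MPa

3.877


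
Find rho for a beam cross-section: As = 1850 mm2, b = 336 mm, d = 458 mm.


rho = As / (b * d)
= 1850 / (336 * 458)
= 0.012

0.012


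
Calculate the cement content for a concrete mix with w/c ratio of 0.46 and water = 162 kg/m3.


Cement = water / (w/c)
= 162 / 0.46
= 352.2 kg/m3

352.2


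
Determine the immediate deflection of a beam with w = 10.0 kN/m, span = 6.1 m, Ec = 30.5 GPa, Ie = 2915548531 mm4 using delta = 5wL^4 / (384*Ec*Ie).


Convert: L = 6.1 m = 6100 mm, Ec = 30.5 GPa = 30500 MPa
delta = 5 * 10.0 * 6100^4 / (384 * 30500 * 2915548531)
= 2.03 mm

2.03


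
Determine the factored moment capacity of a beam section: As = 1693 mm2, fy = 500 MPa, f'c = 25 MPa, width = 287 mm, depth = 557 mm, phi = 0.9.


a = As * fy / (0.85 * f'c * b)
= 1693 * 500 / (0.85 * 25 * 287)
= 138.7989 mm
Mn = As * fy * (d - a/2) / 10^6
= 412.7539 kN-m
phi*Mn = 0.9 * 412.7539 = 371.48 kN-m

371.48


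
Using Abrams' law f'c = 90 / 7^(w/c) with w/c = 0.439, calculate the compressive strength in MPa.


f'c = 90 / 7^0.439
= 90 / 2.35
= 38.3 MPa

38.3


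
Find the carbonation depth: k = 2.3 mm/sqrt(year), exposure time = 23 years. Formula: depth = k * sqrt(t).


depth = k * sqrt(t)
= 2.3 * sqrt(23)
= 11.03 mm

11.03


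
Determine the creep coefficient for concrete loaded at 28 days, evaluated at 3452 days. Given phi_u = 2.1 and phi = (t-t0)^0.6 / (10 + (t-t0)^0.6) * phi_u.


dt = 3452 - 28 = 3424
phi = 3424^0.6 / (10 + 3424^0.6) * 2.1
= 1.952

1.952


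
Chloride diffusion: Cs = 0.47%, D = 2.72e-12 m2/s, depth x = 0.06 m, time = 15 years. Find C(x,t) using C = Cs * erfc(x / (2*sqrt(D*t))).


t_seconds = 15 * 365.25 * 24 * 3600 = 473364000.0 s
arg = 0.06 / (2 * sqrt(2.72e-12 * 473364000.0))
= 0.8361
erfc(0.8361) = 0.2371
C = 0.47 * 0.2371 = 0.1114%

0.1114


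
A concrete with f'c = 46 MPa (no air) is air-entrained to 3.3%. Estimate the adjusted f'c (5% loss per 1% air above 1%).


Strength loss = (3.3 - 1) * 5 = 11.5%
f'c = 46 * (1 - 11.5/100)
= 40.71 MPa

40.71


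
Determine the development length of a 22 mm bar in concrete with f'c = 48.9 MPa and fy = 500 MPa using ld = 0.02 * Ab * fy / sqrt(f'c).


Ab = pi * 22^2 / 4 = 380.133 mm2
ld = 0.02 * 380.133 * 500 / sqrt(48.9)
= 543.6 mm

543.6


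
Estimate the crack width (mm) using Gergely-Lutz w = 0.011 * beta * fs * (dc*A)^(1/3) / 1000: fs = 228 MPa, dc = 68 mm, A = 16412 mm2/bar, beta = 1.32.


w = 0.011 * beta * fs * (dc * A)^(1/3) / 1000
= 0.011 * 1.32 * 228 * (68 * 16412)^(1/3) / 1000
= 0.343 mm

0.343


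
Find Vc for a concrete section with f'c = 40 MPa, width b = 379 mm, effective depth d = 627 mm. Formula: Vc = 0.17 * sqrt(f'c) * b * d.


Vc = 0.17 * sqrt(40) * 379 * 627 / 1000
= 255.5 kN

255.5


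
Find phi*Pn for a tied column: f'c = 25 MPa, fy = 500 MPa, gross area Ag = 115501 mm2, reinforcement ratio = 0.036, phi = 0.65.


Ast = rho * Ag = 0.036 * 115501 = 4158.036 mm2
phi*Pn = 0.65 * 0.80 * (0.85 * 25 * (115501 - 4158.036) + 500 * 4158.036) / 1000
= 2311.43 kN

2311.43


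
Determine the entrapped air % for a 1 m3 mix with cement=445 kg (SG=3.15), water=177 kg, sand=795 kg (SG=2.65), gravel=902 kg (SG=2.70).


Vol cement = 445 / (3.15 * 1000) = 0.14127 m3
Vol water = 177 / 1000 = 0.177 m3
Vol sand = 795 / (2.65 * 1000) = 0.3 m3
Vol gravel = 902 / (2.70 * 1000) = 0.334074 m3
Total solid + water volume = 0.952344 m3
Air = (1 - 0.952344) * 100 = 4.77%

4.77


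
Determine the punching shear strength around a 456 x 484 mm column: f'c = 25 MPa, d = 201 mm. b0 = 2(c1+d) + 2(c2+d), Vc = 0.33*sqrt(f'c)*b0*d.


b0 = 2*(456 + 201) + 2*(484 + 201) = 2684 mm
Vc = 0.33 * sqrt(25) * 2684 * 201 / 1000
= 890.15 kN

890.15


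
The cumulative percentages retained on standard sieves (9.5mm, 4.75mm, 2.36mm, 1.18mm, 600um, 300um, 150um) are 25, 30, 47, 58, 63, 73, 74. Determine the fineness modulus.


FM = sum(cumulative % retained) / 100
= 370 / 100
= 3.7

3.7


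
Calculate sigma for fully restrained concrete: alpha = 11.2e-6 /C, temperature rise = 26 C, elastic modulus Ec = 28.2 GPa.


sigma = alpha * dT * Ec
= 11.2e-6 * 26 * 28.2 * 1000
= 8.212 MPa

8.212


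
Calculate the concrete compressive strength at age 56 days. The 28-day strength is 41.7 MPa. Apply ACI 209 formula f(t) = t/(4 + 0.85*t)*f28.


f(56) = 56 / (4 + 0.85 * 56) * 41.7
= 56 / 51.6 * 41.7
= 45.26 MPa

45.26


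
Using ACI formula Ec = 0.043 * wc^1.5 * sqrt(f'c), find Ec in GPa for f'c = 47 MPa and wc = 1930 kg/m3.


Ec = 0.043 * 1930^1.5 * sqrt(47) / 1000
= 25.0 GPa

25.0


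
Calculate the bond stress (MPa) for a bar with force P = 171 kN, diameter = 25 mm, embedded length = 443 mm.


u = P / (pi * db * ld)
= 171 * 1000 / (pi * 25 * 443)
= 4.915 MPa

4.915


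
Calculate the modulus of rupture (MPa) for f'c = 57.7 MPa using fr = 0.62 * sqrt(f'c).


fr = 0.62 * sqrt(57.7)
= 4.71 MPa

4.71


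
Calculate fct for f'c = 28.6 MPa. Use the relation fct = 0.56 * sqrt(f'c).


fct = 0.56 * sqrt(28.6)
= 0.56 * 5.348
= 2.995 MPa

2.995


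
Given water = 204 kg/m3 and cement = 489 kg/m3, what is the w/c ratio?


w/c = water / cement
w/c = 204 / 489 = 0.417

0.417


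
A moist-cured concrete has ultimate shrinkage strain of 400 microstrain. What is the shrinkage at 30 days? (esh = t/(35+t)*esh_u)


esh(30) = 30 / (35 + 30) * 400
= 30 / 65 * 400
= 184.6 microstrain

184.6


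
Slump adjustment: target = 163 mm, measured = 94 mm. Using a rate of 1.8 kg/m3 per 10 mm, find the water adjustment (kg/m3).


Difference = 163 - 94 = 69 mm
Water adjustment = 69 * 1.8 / 10 = 12.4 kg/m3

12.4
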